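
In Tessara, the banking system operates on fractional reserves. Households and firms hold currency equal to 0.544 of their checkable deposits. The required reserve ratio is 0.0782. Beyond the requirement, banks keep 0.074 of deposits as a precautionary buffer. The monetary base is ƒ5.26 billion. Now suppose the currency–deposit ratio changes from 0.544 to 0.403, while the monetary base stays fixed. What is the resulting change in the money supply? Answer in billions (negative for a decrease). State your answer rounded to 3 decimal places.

ƒ1.627 billion

Initially m₁ = (1 + 0.544) / (0.0782 + 0.074 + 0.544) ≈ 2.21775, so M₁ = 2.21775 × 5.26 ≈ 11.6654 billion.
After the change m₂ = (1 + 0.403) / (0.0782 + 0.074 + 0.403) ≈ 2.52702, so M₂ = 2.52702 × 5.26 ≈ 13.2921 billion.
ΔM = M₂ − M₁ = 13.2921 − 11.6654 = 1.6267 billion.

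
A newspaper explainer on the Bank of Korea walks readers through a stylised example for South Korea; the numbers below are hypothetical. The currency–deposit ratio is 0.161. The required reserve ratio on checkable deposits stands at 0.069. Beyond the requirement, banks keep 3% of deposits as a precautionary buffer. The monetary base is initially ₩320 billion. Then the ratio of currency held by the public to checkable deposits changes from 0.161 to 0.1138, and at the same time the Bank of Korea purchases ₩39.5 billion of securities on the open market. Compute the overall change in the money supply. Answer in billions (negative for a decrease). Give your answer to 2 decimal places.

₩452.71 billion

Before: m₁ = (1 + 0.161) / (0.069 + 0.03 + 0.161) ≈ 4.465385, MB₁ = 320, so M₁ = 4.465385 × 320 = 1428.9232 billion.
After: m₂ = (1 + 0.1138) / (0.069 + 0.03 + 0.1138) ≈ 5.234023, MB₂ = 320 + 39.5 = 359.5, so M₂ = 5.234023 × 359.5 ≈ 1881.6313 billion.
ΔM = M₂ − M₁ = 1881.6313 − 1428.9232 = 452.7081 billion.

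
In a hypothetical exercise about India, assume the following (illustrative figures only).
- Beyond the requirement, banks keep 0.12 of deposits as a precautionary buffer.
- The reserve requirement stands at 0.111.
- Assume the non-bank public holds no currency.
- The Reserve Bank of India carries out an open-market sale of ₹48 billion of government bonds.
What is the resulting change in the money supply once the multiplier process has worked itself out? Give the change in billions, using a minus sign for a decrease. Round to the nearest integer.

-208 billion

The money multiplier is m = 1 / (rr + e) = 1 / (0.111 + 0.12) ≈ 4.3290.
The sale removes 48 billion of base, so ΔM = m × ΔMB = 4.3290 × (−48) = -207.792 billion.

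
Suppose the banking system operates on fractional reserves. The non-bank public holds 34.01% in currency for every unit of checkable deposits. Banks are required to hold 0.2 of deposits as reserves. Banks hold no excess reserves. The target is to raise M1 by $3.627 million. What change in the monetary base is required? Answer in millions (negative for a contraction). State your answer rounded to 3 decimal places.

$1.462 million

The money multiplier is m = (1 + c) / (rr + c) = (1 + 0.3401) / (0.2 + 0.3401) ≈ 2.48121.
ΔMB = ΔM / m = (+3.627) / 2.48121 ≈ 1.4618 million.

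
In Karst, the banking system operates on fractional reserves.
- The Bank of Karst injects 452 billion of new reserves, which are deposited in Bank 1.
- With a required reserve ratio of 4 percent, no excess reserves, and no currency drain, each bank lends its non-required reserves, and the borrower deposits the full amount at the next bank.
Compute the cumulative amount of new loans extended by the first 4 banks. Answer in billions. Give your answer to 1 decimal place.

Bank i lends (1 − rr)^i of the original deposit: Bank 1 lends 452·0.9600 = 433.9200, Bank 2 lends 452·0.9600² = 416.5632, and so on.
Summing a geometric series: total = 452·[0.9600·(1 − 0.9600^4) / (1 − 0.9600)] ≈ 1634.2885 billion.

1634.3 billion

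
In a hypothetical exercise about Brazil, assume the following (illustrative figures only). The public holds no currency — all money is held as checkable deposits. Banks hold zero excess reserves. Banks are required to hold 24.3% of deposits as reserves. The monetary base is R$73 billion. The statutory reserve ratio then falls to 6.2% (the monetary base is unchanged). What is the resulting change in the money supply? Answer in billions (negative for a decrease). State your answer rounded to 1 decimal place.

R$877.0 billion

Initially m₁ = 1 / (0.243) ≈ 4.1152, so M₁ = 4.1152 × 73 = 300.4096 billion.
After the change m₂ = 1 / (0.062) ≈ 16.1290, so M₂ = 16.1290 × 73 = 1177.417 billion.
ΔM = M₂ − M₁ = 1177.417 − 300.4096 = 877.0074 billion.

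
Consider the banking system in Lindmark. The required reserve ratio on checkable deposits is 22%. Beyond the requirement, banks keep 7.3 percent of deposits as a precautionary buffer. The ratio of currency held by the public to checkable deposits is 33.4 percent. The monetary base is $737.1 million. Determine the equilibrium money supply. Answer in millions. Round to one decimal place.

The money multiplier is m = (1 + c) / (rr + e + c) = (1 + 0.334) / (0.22 + 0.073 + 0.334) ≈ 2.12759.
So M = m × MB = 2.12759 × 737.1 ≈ 1568.2466 million.

$1568.2 million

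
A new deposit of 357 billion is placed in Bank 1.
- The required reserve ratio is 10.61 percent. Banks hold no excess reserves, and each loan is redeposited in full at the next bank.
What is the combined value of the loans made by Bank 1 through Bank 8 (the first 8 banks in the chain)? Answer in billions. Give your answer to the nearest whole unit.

1782 billion

Bank i lends (1 − rr)^i of the original deposit: Bank 1 lends 357·0.8939 = 319.1223, Bank 2 lends 357·0.8939² ≈ 285.2634, and so on.
Summing a geometric series: total = 357·[0.8939·(1 − 0.8939^8) / (1 − 0.8939)] ≈ 1781.5729 billion.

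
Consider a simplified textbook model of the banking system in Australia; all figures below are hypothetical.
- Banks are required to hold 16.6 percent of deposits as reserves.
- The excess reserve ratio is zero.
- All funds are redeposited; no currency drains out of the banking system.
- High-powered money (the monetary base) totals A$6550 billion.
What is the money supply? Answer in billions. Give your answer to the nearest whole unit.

A$39458 billion

With no currency drain or excess reserves, the money multiplier is m = 1/rr = 1/0.166 ≈ 6.02410.
Money supply M = m × MB = 6.02410 × 6550 = 39457.855 billion.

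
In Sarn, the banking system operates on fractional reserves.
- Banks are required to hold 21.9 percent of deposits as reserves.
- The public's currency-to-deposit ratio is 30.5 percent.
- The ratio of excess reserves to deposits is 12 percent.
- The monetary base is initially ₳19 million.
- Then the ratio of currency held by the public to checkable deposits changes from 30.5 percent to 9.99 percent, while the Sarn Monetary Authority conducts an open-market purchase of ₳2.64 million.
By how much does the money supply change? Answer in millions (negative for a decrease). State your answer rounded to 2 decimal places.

Before: m₁ = (1 + 0.305) / (0.219 + 0.12 + 0.305) ≈ 2.02640, MB₁ = 19, so M₁ = 2.02640 × 19 = 38.5016 million.
After: m₂ = (1 + 0.0999) / (0.219 + 0.12 + 0.0999) ≈ 2.50604, MB₂ = 19 + 2.64 = 21.64, so M₂ = 2.50604 × 21.64 ≈ 54.2307 million.
ΔM = M₂ − M₁ = 54.2307 − 38.5016 = 15.7291 million.

₳15.73 million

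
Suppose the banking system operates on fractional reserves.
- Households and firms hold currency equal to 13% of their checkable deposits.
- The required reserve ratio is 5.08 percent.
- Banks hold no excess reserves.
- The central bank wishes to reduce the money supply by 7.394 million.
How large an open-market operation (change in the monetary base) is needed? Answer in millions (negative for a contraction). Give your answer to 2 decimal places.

The money multiplier is m = (1 + c) / (rr + c) = (1 + 0.13) / (0.0508 + 0.13) = 6.25.
ΔMB = ΔM / m = (−7.394) / 6.25 ≈ -1.183 million.

-1.18 million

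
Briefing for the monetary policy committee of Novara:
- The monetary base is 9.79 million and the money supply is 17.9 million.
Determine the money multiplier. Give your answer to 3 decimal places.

The money multiplier is m = M / MB = 17.9 / 9.79 ≈ 1.82840.

1.828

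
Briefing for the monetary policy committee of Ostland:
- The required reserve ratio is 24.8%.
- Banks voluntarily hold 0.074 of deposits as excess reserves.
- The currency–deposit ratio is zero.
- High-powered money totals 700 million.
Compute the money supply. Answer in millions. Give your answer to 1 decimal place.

The money multiplier is m = 1 / (rr + e) = 1 / (0.248 + 0.074) ≈ 3.10559.
So M = m × MB = 3.10559 × 700 = 2173.913 million.

2173.9 million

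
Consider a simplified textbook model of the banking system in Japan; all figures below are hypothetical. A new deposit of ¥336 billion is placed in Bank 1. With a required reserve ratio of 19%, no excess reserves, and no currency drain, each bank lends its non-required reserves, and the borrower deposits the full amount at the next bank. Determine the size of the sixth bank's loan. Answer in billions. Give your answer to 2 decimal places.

¥94.90 billion

Each bank lends a fraction (1 − rr) = 0.8100 of the deposit it receives, so Bank 6 receives 336·0.8100^5 and lends 336·0.8100^6 ≈ 94.8963 billion.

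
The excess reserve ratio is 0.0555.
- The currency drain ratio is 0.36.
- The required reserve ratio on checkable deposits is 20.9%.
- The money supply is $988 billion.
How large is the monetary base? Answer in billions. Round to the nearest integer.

The money multiplier is m = (1 + c) / (rr + e + c) = (1 + 0.36) / (0.209 + 0.0555 + 0.36) ≈ 2.1777.
MB = M / m = 988 / 2.1777 ≈ 453.6897 billion.

$454 billion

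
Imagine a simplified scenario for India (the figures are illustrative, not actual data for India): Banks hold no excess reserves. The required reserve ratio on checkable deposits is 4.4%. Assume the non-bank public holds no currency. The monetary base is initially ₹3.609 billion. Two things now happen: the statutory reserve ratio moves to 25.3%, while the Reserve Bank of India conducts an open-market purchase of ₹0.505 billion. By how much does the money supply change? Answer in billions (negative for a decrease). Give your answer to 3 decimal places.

Before: m₁ = 1 / (0.044) ≈ 22.72727, MB₁ = 3.609, so M₁ = 22.72727 × 3.609 ≈ 82.0227 billion.
After: m₂ = 1 / (0.253) ≈ 3.95257, MB₂ = 3.609 + 0.505 = 4.114, so M₂ = 3.95257 × 4.114 ≈ 16.2609 billion.
ΔM = M₂ − M₁ = 16.2609 − 82.0227 = -65.7618 billion.

-65.762 billion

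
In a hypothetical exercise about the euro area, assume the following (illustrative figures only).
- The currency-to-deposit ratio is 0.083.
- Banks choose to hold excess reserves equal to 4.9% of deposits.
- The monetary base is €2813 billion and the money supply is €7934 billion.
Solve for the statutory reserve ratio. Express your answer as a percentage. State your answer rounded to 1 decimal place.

Using m = M/MB = 7934/2813 ≈ 2.820476. Since m = (1 + c)/(c + rr + e), the denominator satisfies c + rr + e = (1 + c)/m = (1 + 0.083) / 2.820476 ≈ 0.383978.
With c = 0.083 and e = 0.049, the statutory reserve ratio is 0.383978 − 0.083 − 0.049 = 0.251978.

25.2%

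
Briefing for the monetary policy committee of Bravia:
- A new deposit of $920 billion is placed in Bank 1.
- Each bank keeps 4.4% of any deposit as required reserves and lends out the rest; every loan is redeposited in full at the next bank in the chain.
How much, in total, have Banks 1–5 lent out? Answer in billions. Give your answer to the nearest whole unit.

$4027 billion

Bank i lends (1 − rr)^i of the original deposit: Bank 1 lends 920·0.9560 = 879.5200, Bank 2 lends 920·0.9560² ≈ 840.8211, and so on.
Summing a geometric series: total = 920·[0.9560·(1 − 0.9560^5) / (1 − 0.9560)] ≈ 4027.2674 billion.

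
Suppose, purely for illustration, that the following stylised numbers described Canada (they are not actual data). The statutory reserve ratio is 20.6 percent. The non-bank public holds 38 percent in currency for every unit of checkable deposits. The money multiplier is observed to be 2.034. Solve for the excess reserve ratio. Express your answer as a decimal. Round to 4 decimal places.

0.0925

Using m = 2.034. Since m = (1 + c)/(c + rr + e), the denominator satisfies c + rr + e = (1 + c)/m = (1 + 0.38) / 2.034 ≈ 0.678466.
With c = 0.38 and rr = 0.206, the excess reserve ratio is 0.678466 − 0.38 − 0.206 = 0.092466.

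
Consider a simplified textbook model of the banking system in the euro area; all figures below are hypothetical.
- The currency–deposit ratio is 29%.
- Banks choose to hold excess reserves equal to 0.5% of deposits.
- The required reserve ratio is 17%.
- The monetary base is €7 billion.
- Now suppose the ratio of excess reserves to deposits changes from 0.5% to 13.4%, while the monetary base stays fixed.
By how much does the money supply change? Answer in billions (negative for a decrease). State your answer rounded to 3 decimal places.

-4.217 billion

Initially m₁ = (1 + 0.29) / (0.17 + 0.005 + 0.29) ≈ 2.77419, so M₁ = 2.77419 × 7 ≈ 19.4193 billion.
After the change m₂ = (1 + 0.29) / (0.17 + 0.134 + 0.29) ≈ 2.17172, so M₂ = 2.17172 × 7 ≈ 15.202 billion.
ΔM = M₂ − M₁ = 15.202 − 19.4193 = -4.2173 billion.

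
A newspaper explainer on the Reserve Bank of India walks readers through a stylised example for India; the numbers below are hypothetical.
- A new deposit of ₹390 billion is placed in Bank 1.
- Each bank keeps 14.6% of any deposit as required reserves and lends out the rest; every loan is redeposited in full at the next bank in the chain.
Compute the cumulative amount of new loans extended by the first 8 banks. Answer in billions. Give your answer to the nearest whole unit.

₹1636 billion

Bank i lends (1 − rr)^i of the original deposit: Bank 1 lends 390·0.8540 = 333.0600, Bank 2 lends 390·0.8540² ≈ 284.4332, and so on.
Summing a geometric series: total = 390·[0.8540·(1 − 0.8540^8) / (1 − 0.8540)] ≈ 1635.8275 billion.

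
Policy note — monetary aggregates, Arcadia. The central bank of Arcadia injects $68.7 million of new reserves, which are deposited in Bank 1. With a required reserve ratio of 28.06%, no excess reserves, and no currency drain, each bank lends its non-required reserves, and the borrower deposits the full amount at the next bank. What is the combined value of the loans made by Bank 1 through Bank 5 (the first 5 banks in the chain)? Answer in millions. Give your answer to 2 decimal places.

Bank i lends (1 − rr)^i of the original deposit: Bank 1 lends 68.7·0.7194 ≈ 49.4228, Bank 2 lends 68.7·0.7194² ≈ 35.5547, and so on.
Summing a geometric series: total = 68.7·[0.7194·(1 − 0.7194^5) / (1 − 0.7194)] ≈ 142.1941 million.

$142.19 million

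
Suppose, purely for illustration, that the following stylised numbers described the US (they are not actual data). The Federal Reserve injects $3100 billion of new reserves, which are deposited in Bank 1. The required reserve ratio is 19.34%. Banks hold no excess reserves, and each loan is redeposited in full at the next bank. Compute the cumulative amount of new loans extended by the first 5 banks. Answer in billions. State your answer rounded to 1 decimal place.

$8514.7 billion

Bank i lends (1 − rr)^i of the original deposit: Bank 1 lends 3100·0.8066 = 2500.4600, Bank 2 lends 3100·0.8066² ≈ 2016.8710, and so on.
Summing a geometric series: total = 3100·[0.8066·(1 − 0.8066^5) / (1 − 0.8066)] ≈ 8514.7299 billion.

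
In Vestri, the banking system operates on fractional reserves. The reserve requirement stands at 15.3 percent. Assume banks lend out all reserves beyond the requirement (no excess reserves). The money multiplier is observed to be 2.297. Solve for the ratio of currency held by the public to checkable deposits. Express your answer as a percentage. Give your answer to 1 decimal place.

50.0%

Using m = 2.297. From m = (1 + c)/(c + rr + e), rearranging gives 1 + c = m·(c + rr + e), so c·(1 − m) = m·(rr + e) − 1.
Hence c = [m·(rr + e) − 1]/(1 − m) = [2.297 × (0.153 + 0) − 1] / (1 − 2.297) ≈ 0.500045.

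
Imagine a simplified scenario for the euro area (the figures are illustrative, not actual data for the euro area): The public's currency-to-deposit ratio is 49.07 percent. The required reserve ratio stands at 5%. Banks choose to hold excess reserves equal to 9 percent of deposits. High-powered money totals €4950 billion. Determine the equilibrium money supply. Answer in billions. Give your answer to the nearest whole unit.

€11700 billion

The money multiplier is m = (1 + c) / (rr + e + c) = (1 + 0.4907) / (0.05 + 0.09 + 0.4907) ≈ 2.36356.
So M = m × MB = 2.36356 × 4950 = 11699.622 billion.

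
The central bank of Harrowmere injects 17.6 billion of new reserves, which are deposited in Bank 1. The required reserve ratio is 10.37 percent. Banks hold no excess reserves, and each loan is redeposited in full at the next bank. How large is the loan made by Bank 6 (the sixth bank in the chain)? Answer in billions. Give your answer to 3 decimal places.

Each bank lends a fraction (1 − rr) = 0.8963 of the deposit it receives, so Bank 6 receives 17.6·0.8963^5 and lends 17.6·0.8963^6 ≈ 9.1250 billion.

9.125 billion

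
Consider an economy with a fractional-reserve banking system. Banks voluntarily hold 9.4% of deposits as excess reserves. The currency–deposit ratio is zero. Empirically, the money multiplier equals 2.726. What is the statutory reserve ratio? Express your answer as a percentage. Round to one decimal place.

Using m = 2.726. Since m = (1 + c)/(c + rr + e), the denominator satisfies c + rr + e = (1 + c)/m = (1 + 0) / 2.726 ≈ 0.366838.
With c = 0 and e = 0.094, the statutory reserve ratio is 0.366838 − 0 − 0.094 = 0.272838.

27.3%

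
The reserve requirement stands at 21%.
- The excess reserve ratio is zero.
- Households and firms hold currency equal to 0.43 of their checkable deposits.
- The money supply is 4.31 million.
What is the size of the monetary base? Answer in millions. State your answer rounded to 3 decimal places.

The money multiplier is m = (1 + c) / (rr + c) = (1 + 0.43) / (0.21 + 0.43) ≈ 2.23438.
MB = M / m = 4.31 / 2.23438 ≈ 1.9289 million.

1.929 million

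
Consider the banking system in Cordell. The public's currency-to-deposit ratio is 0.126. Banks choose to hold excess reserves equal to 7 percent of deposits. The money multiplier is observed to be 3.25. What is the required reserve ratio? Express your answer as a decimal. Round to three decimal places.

Using m = 3.25. Since m = (1 + c)/(c + rr + e), the denominator satisfies c + rr + e = (1 + c)/m = (1 + 0.126) / 3.25 ≈ 0.346462.
With c = 0.126 and e = 0.07, the required reserve ratio is 0.346462 − 0.126 − 0.07 = 0.150462.

0.150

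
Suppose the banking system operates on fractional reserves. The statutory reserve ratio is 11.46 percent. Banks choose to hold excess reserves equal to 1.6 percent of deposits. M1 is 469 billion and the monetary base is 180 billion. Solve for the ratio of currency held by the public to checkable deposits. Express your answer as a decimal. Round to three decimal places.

0.411

Using m = M/MB = 469/180 ≈ 2.605556. From m = (1 + c)/(c + rr + e), rearranging gives 1 + c = m·(c + rr + e), so c·(1 − m) = m·(rr + e) − 1.
Hence c = [m·(rr + e) − 1]/(1 − m) = [2.605556 × (0.1146 + 0.016) − 1] / (1 − 2.605556) ≈ 0.410895.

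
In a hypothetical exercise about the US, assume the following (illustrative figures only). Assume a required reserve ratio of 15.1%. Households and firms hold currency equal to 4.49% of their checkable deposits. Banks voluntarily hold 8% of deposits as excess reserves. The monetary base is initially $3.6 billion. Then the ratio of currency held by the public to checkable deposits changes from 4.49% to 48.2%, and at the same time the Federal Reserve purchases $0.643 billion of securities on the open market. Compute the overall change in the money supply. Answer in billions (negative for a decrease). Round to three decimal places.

Before: m₁ = (1 + 0.0449) / (0.151 + 0.08 + 0.0449) ≈ 3.78724, MB₁ = 3.6, so M₁ = 3.78724 × 3.6 ≈ 13.6341 billion.
After: m₂ = (1 + 0.482) / (0.151 + 0.08 + 0.482) ≈ 2.07854, MB₂ = 3.6 + 0.643 = 4.243, so M₂ = 2.07854 × 4.243 ≈ 8.8192 billion.
ΔM = M₂ − M₁ = 8.8192 − 13.6341 = -4.8149 billion.

-4.815 billion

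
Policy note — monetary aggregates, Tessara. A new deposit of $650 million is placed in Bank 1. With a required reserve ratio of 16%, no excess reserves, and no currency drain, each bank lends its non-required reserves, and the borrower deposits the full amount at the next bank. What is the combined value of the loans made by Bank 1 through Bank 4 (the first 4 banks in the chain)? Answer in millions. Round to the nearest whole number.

$1714 million

Bank i lends (1 − rr)^i of the original deposit: Bank 1 lends 650·0.8400 = 546.0000, Bank 2 lends 650·0.8400² = 458.6400, and so on.
Summing a geometric series: total = 650·[0.8400·(1 − 0.8400^4) / (1 − 0.8400)] ≈ 1713.5140 million.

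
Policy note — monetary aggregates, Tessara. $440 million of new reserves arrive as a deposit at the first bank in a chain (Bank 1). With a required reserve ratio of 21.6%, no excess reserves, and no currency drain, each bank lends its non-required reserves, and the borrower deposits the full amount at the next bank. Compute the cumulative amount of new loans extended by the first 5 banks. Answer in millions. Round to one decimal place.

Bank i lends (1 − rr)^i of the original deposit: Bank 1 lends 440·0.7840 = 344.9600, Bank 2 lends 440·0.7840² ≈ 270.4486, and so on.
Summing a geometric series: total = 440·[0.7840·(1 − 0.7840^5) / (1 − 0.7840)] ≈ 1123.9998 million.

$1124.0 million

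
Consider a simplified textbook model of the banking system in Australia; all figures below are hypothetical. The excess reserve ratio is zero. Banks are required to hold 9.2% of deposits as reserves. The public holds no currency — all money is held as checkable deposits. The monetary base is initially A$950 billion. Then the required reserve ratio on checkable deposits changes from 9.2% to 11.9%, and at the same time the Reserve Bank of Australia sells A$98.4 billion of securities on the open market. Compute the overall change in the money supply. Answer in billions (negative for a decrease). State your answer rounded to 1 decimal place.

Before: m₁ = 1 / (0.092) ≈ 10.86957, MB₁ = 950, so M₁ = 10.86957 × 950 = 10326.0915 billion.
After: m₂ = 1 / (0.119) ≈ 8.40336, MB₂ = 950 − 98.4 = 851.6, so M₂ = 8.40336 × 851.6 ≈ 7156.3014 billion.
ΔM = M₂ − M₁ = 7156.3014 − 10326.0915 = -3169.7901 billion.

-3169.8 billion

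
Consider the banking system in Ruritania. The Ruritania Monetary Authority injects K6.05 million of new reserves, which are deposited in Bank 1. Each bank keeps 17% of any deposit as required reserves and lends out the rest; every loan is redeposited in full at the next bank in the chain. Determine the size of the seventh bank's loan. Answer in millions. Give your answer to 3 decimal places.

K1.642 million

Each bank lends a fraction (1 − rr) = 0.8300 of the deposit it receives, so Bank 7 receives 6.05·0.8300^6 and lends 6.05·0.8300^7 ≈ 1.6417 million.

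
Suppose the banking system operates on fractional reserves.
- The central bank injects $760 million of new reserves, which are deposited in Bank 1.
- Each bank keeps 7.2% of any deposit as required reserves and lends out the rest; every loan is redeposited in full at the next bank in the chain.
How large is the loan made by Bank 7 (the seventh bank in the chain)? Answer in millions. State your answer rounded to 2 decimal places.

Each bank lends a fraction (1 − rr) = 0.9280 of the deposit it receives, so Bank 7 receives 760·0.9280^6 and lends 760·0.9280^7 ≈ 450.4529 million.

$450.45 million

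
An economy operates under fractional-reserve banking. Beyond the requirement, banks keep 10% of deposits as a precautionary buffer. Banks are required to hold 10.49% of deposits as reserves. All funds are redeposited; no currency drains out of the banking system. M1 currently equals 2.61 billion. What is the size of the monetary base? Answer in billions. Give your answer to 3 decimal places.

The money multiplier is m = 1 / (rr + e) = 1 / (0.1049 + 0.1) ≈ 4.88043.
MB = M / m = 2.61 / 4.88043 ≈ 0.5348 billion.

0.535 billion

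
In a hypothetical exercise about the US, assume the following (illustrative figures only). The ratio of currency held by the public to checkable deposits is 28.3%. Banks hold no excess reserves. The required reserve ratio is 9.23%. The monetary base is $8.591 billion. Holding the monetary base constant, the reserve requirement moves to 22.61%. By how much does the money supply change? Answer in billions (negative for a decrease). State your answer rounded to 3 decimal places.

-7.719 billion

Initially m₁ = (1 + 0.283) / (0.0923 + 0.283) ≈ 3.41860, so M₁ = 3.41860 × 8.591 ≈ 29.3692 billion.
After the change m₂ = (1 + 0.283) / (0.2261 + 0.283) ≈ 2.52013, so M₂ = 2.52013 × 8.591 ≈ 21.6504 billion.
ΔM = M₂ − M₁ = 21.6504 − 29.3692 = -7.7188 billion.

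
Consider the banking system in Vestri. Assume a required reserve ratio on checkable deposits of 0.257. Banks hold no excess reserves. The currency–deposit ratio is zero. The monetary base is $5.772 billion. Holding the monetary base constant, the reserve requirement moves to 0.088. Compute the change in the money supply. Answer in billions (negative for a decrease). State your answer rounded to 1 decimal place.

Initially m₁ = 1 / (0.257) ≈ 3.8911, so M₁ = 3.8911 × 5.772 ≈ 22.4594 billion.
After the change m₂ = 1 / (0.088) ≈ 11.3636, so M₂ = 11.3636 × 5.772 ≈ 65.5907 billion.
ΔM = M₂ − M₁ = 65.5907 − 22.4594 = 43.1313 billion.

$43.1 billion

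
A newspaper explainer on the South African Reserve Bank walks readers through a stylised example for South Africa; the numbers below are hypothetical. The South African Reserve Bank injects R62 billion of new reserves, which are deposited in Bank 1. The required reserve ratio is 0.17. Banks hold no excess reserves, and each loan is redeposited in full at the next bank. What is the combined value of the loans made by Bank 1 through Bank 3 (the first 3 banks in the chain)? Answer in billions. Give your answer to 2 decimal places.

R129.62 billion

Bank i lends (1 − rr)^i of the original deposit: Bank 1 lends 62·0.8300 = 51.4600, Bank 2 lends 62·0.8300² = 42.7118, and so on.
Summing a geometric series: total = 62·[0.8300·(1 − 0.8300^3) / (1 − 0.8300)] ≈ 129.6226 billion.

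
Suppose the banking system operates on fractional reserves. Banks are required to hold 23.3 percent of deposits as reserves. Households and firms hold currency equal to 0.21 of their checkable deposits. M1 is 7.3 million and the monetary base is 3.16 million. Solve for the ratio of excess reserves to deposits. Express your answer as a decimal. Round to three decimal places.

Using m = M/MB = 7.3/3.16 ≈ 2.310127. Since m = (1 + c)/(c + rr + e), the denominator satisfies c + rr + e = (1 + c)/m = (1 + 0.21) / 2.310127 ≈ 0.523781.
With c = 0.21 and rr = 0.233, the ratio of excess reserves to deposits is 0.523781 − 0.21 − 0.233 = 0.080781.

0.081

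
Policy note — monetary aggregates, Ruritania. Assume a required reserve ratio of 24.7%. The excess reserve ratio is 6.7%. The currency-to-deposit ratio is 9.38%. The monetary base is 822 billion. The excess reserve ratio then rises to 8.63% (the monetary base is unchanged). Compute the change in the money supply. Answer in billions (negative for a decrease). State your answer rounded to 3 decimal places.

-99.630 billion

Initially m₁ = (1 + 0.0938) / (0.247 + 0.067 + 0.0938) ≈ 2.6821972, so M₁ = 2.6821972 × 822 ≈ 2204.7661 billion.
After the change m₂ = (1 + 0.0938) / (0.247 + 0.0863 + 0.0938) ≈ 2.5609927, so M₂ = 2.5609927 × 822 ≈ 2105.136 billion.
ΔM = M₂ − M₁ = 2105.136 − 2204.7661 = -99.6301 billion.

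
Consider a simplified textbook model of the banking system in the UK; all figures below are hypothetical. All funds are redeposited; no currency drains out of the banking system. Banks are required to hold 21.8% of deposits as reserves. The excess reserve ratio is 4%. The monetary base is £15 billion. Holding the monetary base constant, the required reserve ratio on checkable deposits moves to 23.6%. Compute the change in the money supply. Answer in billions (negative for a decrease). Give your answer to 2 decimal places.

Initially m₁ = 1 / (0.218 + 0.04) ≈ 3.87597, so M₁ = 3.87597 × 15 ≈ 58.1395 billion.
After the change m₂ = 1 / (0.236 + 0.04) ≈ 3.62319, so M₂ = 3.62319 × 15 ≈ 54.3479 billion.
ΔM = M₂ − M₁ = 54.3479 − 58.1395 = -3.7916 billion.

-3.79 billion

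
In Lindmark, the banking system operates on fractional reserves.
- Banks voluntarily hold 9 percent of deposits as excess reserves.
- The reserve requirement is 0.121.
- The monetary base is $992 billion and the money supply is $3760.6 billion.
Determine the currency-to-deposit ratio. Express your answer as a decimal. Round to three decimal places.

Using m = M/MB = 3760.6/992 ≈ 3.790927. From m = (1 + c)/(c + rr + e), rearranging gives 1 + c = m·(c + rr + e), so c·(1 − m) = m·(rr + e) − 1.
Hence c = [m·(rr + e) − 1]/(1 − m) = [3.790927 × (0.121 + 0.09) − 1] / (1 − 3.790927) ≈ 0.071702.

0.072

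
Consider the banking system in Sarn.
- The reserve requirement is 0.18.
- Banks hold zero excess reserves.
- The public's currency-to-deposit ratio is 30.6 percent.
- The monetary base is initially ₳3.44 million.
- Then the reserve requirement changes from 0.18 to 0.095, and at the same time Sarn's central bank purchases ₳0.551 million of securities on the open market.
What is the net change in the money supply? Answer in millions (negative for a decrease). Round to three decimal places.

Before: m₁ = (1 + 0.306) / (0.18 + 0.306) ≈ 2.68724, MB₁ = 3.44, so M₁ = 2.68724 × 3.44 ≈ 9.2441 million.
After: m₂ = (1 + 0.306) / (0.095 + 0.306) ≈ 3.25686, MB₂ = 3.44 + 0.551 = 3.991, so M₂ = 3.25686 × 3.991 ≈ 12.9981 million.
ΔM = M₂ − M₁ = 12.9981 − 9.2441 = 3.754 million.

₳3.754 million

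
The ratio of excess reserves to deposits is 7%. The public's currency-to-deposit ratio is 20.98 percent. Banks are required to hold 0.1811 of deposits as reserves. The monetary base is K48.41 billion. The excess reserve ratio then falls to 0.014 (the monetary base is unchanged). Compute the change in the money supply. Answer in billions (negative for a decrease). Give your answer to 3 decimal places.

K17.574 billion

Initially m₁ = (1 + 0.2098) / (0.1811 + 0.07 + 0.2098) ≈ 2.624864, so M₁ = 2.624864 × 48.41 ≈ 127.0697 billion.
After the change m₂ = (1 + 0.2098) / (0.1811 + 0.014 + 0.2098) ≈ 2.987898, so M₂ = 2.987898 × 48.41 ≈ 144.6441 billion.
ΔM = M₂ − M₁ = 144.6441 − 127.0697 = 17.5744 billion.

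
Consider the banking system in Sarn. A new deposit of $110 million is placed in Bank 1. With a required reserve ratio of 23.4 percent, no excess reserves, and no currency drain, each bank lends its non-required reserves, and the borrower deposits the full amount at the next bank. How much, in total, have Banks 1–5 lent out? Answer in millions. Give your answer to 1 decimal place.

Bank i lends (1 − rr)^i of the original deposit: Bank 1 lends 110·0.7660 = 84.2600, Bank 2 lends 110·0.7660² ≈ 64.5432, and so on.
Summing a geometric series: total = 110·[0.7660·(1 − 0.7660^5) / (1 − 0.7660)] ≈ 265.1236 million.

$265.1 million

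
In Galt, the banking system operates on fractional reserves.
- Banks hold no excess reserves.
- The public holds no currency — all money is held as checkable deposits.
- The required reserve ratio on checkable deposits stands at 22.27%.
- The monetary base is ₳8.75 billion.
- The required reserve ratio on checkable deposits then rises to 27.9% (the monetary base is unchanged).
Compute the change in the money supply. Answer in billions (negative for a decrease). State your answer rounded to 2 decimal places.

Initially m₁ = 1 / (0.2227) ≈ 4.4903, so M₁ = 4.4903 × 8.75 ≈ 39.2901 billion.
After the change m₂ = 1 / (0.279) ≈ 3.5842, so M₂ = 3.5842 × 8.75 ≈ 31.3618 billion.
ΔM = M₂ − M₁ = 31.3618 − 39.2901 = -7.9283 billion.

-7.93 billion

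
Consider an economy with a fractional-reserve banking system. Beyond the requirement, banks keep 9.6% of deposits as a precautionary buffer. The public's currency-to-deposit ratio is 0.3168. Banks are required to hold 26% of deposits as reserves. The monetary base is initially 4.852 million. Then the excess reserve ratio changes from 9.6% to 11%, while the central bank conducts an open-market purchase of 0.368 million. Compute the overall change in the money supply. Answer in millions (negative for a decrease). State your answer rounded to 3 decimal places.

Before: m₁ = (1 + 0.3168) / (0.26 + 0.096 + 0.3168) ≈ 1.95719, MB₁ = 4.852, so M₁ = 1.95719 × 4.852 ≈ 9.4963 million.
After: m₂ = (1 + 0.3168) / (0.26 + 0.11 + 0.3168) ≈ 1.91730, MB₂ = 4.852 + 0.368 = 5.22, so M₂ = 1.91730 × 5.22 ≈ 10.0083 million.
ΔM = M₂ − M₁ = 10.0083 − 9.4963 = 0.512 million.

0.512 million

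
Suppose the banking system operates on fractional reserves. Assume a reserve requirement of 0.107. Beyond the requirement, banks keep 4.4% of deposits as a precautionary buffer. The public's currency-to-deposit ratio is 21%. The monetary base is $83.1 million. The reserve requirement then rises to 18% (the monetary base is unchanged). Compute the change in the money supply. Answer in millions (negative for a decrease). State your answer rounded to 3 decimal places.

-46.850 million

Initially m₁ = (1 + 0.21) / (0.107 + 0.044 + 0.21) ≈ 3.351801, so M₁ = 3.351801 × 83.1 ≈ 278.5347 million.
After the change m₂ = (1 + 0.21) / (0.18 + 0.044 + 0.21) ≈ 2.788018, so M₂ = 2.788018 × 83.1 ≈ 231.6843 million.
ΔM = M₂ − M₁ = 231.6843 − 278.5347 = -46.8504 million.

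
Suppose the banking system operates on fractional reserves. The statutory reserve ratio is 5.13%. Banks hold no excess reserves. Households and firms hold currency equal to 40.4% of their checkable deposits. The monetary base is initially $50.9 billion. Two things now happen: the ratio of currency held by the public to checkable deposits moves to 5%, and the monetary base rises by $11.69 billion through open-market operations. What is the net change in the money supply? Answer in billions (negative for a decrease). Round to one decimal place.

$491.8 billion

Before: m₁ = (1 + 0.404) / (0.0513 + 0.404) ≈ 3.0837, MB₁ = 50.9, so M₁ = 3.0837 × 50.9 ≈ 156.9603 billion.
After: m₂ = (1 + 0.05) / (0.0513 + 0.05) ≈ 10.3653, MB₂ = 50.9 + 11.69 = 62.59, so M₂ = 10.3653 × 62.59 ≈ 648.7641 billion.
ΔM = M₂ − M₁ = 648.7641 − 156.9603 = 491.8038 billion.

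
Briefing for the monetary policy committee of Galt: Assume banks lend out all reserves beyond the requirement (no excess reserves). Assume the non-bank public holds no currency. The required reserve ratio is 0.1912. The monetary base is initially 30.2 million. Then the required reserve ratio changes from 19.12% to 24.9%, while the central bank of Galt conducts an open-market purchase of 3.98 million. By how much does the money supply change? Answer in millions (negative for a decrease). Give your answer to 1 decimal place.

Before: m₁ = 1 / (0.1912) ≈ 5.2301, MB₁ = 30.2, so M₁ = 5.2301 × 30.2 ≈ 157.949 million.
After: m₂ = 1 / (0.249) ≈ 4.0161, MB₂ = 30.2 + 3.98 = 34.18, so M₂ = 4.0161 × 34.18 ≈ 137.2703 million.
ΔM = M₂ − M₁ = 137.2703 − 157.949 = -20.6787 million.

-20.7 million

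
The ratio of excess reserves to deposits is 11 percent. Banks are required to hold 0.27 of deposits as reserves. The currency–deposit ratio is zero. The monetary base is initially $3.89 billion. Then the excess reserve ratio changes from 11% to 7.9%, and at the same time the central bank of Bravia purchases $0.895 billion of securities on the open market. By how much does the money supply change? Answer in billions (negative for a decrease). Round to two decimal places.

$3.47 billion

Before: m₁ = 1 / (0.27 + 0.11) ≈ 2.6316, MB₁ = 3.89, so M₁ = 2.6316 × 3.89 ≈ 10.2369 billion.
After: m₂ = 1 / (0.27 + 0.079) ≈ 2.8653, MB₂ = 3.89 + 0.895 = 4.785, so M₂ = 2.8653 × 4.785 ≈ 13.7105 billion.
ΔM = M₂ − M₁ = 13.7105 − 10.2369 = 3.4736 billion.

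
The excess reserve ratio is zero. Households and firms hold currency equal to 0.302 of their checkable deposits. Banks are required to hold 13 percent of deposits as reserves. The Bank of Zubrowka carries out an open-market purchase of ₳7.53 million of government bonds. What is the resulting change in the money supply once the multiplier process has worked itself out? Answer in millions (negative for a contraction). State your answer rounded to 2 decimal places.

The money multiplier is m = (1 + c) / (rr + c) = (1 + 0.302) / (0.13 + 0.302) ≈ 3.0139.
The purchase adds 7.53 million of base, so ΔM = m × ΔMB = 3.0139 × (+7.53) ≈ 22.6947 million.

₳22.69 million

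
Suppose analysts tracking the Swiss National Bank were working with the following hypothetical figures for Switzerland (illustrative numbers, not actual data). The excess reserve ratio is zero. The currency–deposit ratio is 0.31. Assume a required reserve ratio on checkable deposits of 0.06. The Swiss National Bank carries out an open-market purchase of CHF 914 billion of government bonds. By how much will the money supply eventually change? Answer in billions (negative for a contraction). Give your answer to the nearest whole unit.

The money multiplier is m = (1 + c) / (rr + c) = (1 + 0.31) / (0.06 + 0.31) ≈ 3.5405.
The purchase adds 914 billion of base, so ΔM = m × ΔMB = 3.5405 × (+914) = 3236.017 billion.

CHF 3236 billion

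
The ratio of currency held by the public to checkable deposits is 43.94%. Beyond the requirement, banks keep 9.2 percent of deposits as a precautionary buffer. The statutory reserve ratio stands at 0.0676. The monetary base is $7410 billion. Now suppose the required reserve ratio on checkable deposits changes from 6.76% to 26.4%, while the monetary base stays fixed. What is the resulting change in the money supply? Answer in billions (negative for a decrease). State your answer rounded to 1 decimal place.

-4396.7 billion

Initially m₁ = (1 + 0.4394) / (0.0676 + 0.092 + 0.4394) ≈ 2.403005, so M₁ = 2.403005 × 7410 ≈ 17806.267 billion.
After the change m₂ = (1 + 0.4394) / (0.264 + 0.092 + 0.4394) ≈ 1.809656, so M₂ = 1.809656 × 7410 ≈ 13409.551 billion.
ΔM = M₂ − M₁ = 13409.551 − 17806.267 = -4396.716 billion.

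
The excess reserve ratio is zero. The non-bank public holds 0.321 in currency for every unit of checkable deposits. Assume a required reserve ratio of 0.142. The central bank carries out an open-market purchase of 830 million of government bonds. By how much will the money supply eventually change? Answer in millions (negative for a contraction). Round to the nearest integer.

2368 million

The money multiplier is m = (1 + c) / (rr + c) = (1 + 0.321) / (0.142 + 0.321) ≈ 2.8531.
The purchase adds 830 million of base, so ΔM = m × ΔMB = 2.8531 × (+830) = 2368.073 million.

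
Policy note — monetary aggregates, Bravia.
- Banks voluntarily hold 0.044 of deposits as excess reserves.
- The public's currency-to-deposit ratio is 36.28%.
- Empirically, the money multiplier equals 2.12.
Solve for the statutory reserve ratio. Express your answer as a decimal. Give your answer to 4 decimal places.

0.2360

Using m = 2.12. Since m = (1 + c)/(c + rr + e), the denominator satisfies c + rr + e = (1 + c)/m = (1 + 0.3628) / 2.12 ≈ 0.642830.
With c = 0.3628 and e = 0.044, the statutory reserve ratio is 0.642830 − 0.3628 − 0.044 = 0.23603.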